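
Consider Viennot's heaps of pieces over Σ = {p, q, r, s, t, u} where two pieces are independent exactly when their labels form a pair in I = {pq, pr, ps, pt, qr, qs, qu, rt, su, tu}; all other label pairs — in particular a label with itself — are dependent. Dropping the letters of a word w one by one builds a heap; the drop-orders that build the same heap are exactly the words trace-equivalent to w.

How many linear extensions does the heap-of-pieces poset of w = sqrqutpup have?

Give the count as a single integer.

#0=s has no predecessor
#1=q has no predecessor
#2=r depends on [0:s]
#3=q depends on [1:q]
#4=u depends on [2:r]
#5=t depends on [0:s, 3:q]
#6=p depends on [4:u]
#7=u depends on [6:p]
#8=p depends on [7:u]
sources: [0:s, 1:q]
N(rest) = Σ N(rest − s) over sources s of rest; N(one piece) = 1:
  size 1 → [5]=1  [8]=1
  size 2 → [3,5]=1  [5,8]=2  [7,8]=1
  size 3 → [1,3,5]=1  [3,5,8]=3  [5,7,8]=3  [6,7,8]=1
  size 4 → [1,3,5,8]=4  [3,5,7,8]=6  [4,6,7,8]=1  [5,6,7,8]=4
  size 5 → [1,3,5,7,8]=10  [2,4,6,7,8]=1  [3,5,6,7,8]=10  [4,5,6,7,8]=5
  size 6 → [1,3,5,6,7,8]=20  [2,4,5,6,7,8]=6  [3,4,5,6,7,8]=15
  size 7 → [0,2,4,5,6,7,8]=6  [1,3,4,5,6,7,8]=35  [2,3,4,5,6,7,8]=21
  first=0(s) contributes 56
  first=1(q) contributes 27
|[w]| = 83

83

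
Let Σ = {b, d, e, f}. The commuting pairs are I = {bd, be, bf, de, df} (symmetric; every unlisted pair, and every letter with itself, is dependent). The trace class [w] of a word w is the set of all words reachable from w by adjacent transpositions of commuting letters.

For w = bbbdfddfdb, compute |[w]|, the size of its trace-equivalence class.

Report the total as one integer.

3150

#0=b has no predecessor
#1=b depends on [0:b]
#2=b depends on [1:b]
#3=d has no predecessor
#4=f has no predecessor
#5=d depends on [3:d]
#6=d depends on [5:d]
#7=f depends on [4:f]
#8=d depends on [6:d]
#9=b depends on [2:b]
sources: [0:b, 3:d, 4:f]
N(rest) = Σ N(rest − s) over sources s of rest; N(one piece) = 1:
  size 1 → [7]=1  [8]=1  [9]=1
  size 2 → [2,9]=1  [4,7]=1  [6,8]=1  [7,8]=2  [7,9]=2  [8,9]=2
  size 3 → [1,2,9]=1  [2,7,9]=3  [2,8,9]=3  [4,7,8]=3  [4,7,9]=3  [5,6,8]=1  [6,7,8]=3  [6,8,9]=3  [7,8,9]=6
  size 4 → [0,1,2,9]=1  [1,2,7,9]=4  [1,2,8,9]=4  [2,4,7,9]=6  [2,6,8,9]=6  [2,7,8,9]=12  [3,5,6,8]=1  [4,6,7,8]=6  [4,7,8,9]=12  [5,6,7,8]=4  [5,6,8,9]=4  [6,7,8,9]=12
  size 5 → [0,1,2,7,9]=5  [0,1,2,8,9]=5  [1,2,4,7,9]=10  [1,2,6,8,9]=10  [1,2,7,8,9]=20  [2,4,7,8,9]=30  [2,5,6,8,9]=10  [2,6,7,8,9]=30  [3,5,6,7,8]=5  [3,5,6,8,9]=5  [4,5,6,7,8]=10  [4,6,7,8,9]=30  [5,6,7,8,9]=20
  size 6 → [0,1,2,4,7,9]=15  [0,1,2,6,8,9]=15  [0,1,2,7,8,9]=30  [1,2,4,7,8,9]=60  [1,2,5,6,8,9]=20  [1,2,6,7,8,9]=60  [2,3,5,6,8,9]=15  [2,4,6,7,8,9]=90  [2,5,6,7,8,9]=60  [3,4,5,6,7,8]=15  [3,5,6,7,8,9]=30  [4,5,6,7,8,9]=60
  size 7 → [0,1,2,4,7,8,9]=105  [0,1,2,5,6,8,9]=35  [0,1,2,6,7,8,9]=105  [1,2,3,5,6,8,9]=35  [1,2,4,6,7,8,9]=210  [1,2,5,6,7,8,9]=140  [2,3,5,6,7,8,9]=105  [2,4,5,6,7,8,9]=210  [3,4,5,6,7,8,9]=105
  size 8 → [0,1,2,3,5,6,8,9]=70  [0,1,2,4,6,7,8,9]=420  [0,1,2,5,6,7,8,9]=280  [1,2,3,5,6,7,8,9]=280  [1,2,4,5,6,7,8,9]=560  [2,3,4,5,6,7,8,9]=420
  first=0(b) contributes 1260
  first=3(d) contributes 1260
  first=4(f) contributes 630
|[w]| = 3150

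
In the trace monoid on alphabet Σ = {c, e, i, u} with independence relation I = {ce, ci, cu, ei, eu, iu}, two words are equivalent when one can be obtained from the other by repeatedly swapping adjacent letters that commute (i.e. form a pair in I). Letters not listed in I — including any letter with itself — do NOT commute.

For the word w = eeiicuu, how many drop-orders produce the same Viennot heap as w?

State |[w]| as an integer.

piece 0:e — minimal
piece 1:e rests on {0:e}
piece 2:i — minimal
piece 3:i rests on {2:i}
piece 4:c — minimal
piece 5:u — minimal
piece 6:u rests on {5:u}
minimal pieces: {0:e, 2:i, 4:c, 5:u}
ways to finish when only these pieces remain (= sum over removing one remaining piece with nothing left below it):
  1 left: {1}→1  {3}→1  {4}→1  {6}→1
  2 left: {0,1}→1  {1,3}→2  {1,4}→2  {1,6}→2  {2,3}→1  {3,4}→2  {3,6}→2  {4,6}→2  {5,6}→1
  3 left: {0,1,3}→3  {0,1,4}→3  {0,1,6}→3  {1,2,3}→3  {1,3,4}→6  {1,3,6}→6  {1,4,6}→6  {1,5,6}→3  {2,3,4}→3  {2,3,6}→3  {3,4,6}→6  {3,5,6}→3  {4,5,6}→3
  4 left: {0,1,2,3}→6  {0,1,3,4}→12  {0,1,3,6}→12  {0,1,4,6}→12  {0,1,5,6}→6  {1,2,3,4}→12  {1,2,3,6}→12  {1,3,4,6}→24  {1,3,5,6}→12  {1,4,5,6}→12  {2,3,4,6}→12  {2,3,5,6}→6  {3,4,5,6}→12
  5 left: {0,1,2,3,4}→30  {0,1,2,3,6}→30  {0,1,3,4,6}→60  {0,1,3,5,6}→30  {0,1,4,5,6}→30  {1,2,3,4,6}→60  {1,2,3,5,6}→30  {1,3,4,5,6}→60  {2,3,4,5,6}→30
  placing 0:e first → 180 extensions
  placing 2:i first → 180 extensions
  placing 4:c first → 90 extensions
  placing 5:u first → 180 extensions
total linear extensions = 630

630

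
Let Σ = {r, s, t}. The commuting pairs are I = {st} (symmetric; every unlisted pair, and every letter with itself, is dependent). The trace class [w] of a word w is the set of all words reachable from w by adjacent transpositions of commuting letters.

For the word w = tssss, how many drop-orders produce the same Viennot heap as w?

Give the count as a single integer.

5

#0=t has no predecessor
#1=s has no predecessor
#2=s depends on [1:s]
#3=s depends on [2:s]
#4=s depends on [3:s]
sources: [0:t, 1:s]
N(rest) = Σ N(rest − s) over sources s of rest; N(one piece) = 1:
  size 1 → [0]=1  [4]=1
  size 2 → [0,4]=2  [3,4]=1
  size 3 → [0,3,4]=3  [2,3,4]=1
  first=0(t) contributes 1
  first=1(s) contributes 4
|[w]| = 5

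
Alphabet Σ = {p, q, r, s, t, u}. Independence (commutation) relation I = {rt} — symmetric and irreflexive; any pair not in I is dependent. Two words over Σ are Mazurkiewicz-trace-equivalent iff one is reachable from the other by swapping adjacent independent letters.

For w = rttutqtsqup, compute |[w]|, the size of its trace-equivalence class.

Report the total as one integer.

drop 0:r onto floor
drop 1:t onto floor
drop 2:t onto {1:t}
drop 3:u onto {0:r, 2:t}
drop 4:t onto {3:u}
drop 5:q onto {4:t}
drop 6:t onto {5:q}
drop 7:s onto {6:t}
drop 8:q onto {7:s}
drop 9:u onto {8:q}
drop 10:p onto {9:u}
ground layer = {0:r, 1:t}
drop-orders for the pieces not yet dropped (sum over which currently-grounded one goes next):
  1 to go: {10} 1
  2 to go: {9,10} 1
  3 to go: {8,9,10} 1
  4 to go: {7,8,9,10} 1
  5 to go: {6,7,8,9,10} 1
  6 to go: {5,6,7,8,9,10} 1
  7 to go: {4,5,6,7,8,9,10} 1
  8 to go: {3,4,5,6,7,8,9,10} 1
  9 to go: {0,3,4,5,6,7,8,9,10} 1  {2,3,4,5,6,7,8,9,10} 1
  if 0:r drops first: 1 orders
  if 1:t drops first: 2 orders
heap linearizations: 3

3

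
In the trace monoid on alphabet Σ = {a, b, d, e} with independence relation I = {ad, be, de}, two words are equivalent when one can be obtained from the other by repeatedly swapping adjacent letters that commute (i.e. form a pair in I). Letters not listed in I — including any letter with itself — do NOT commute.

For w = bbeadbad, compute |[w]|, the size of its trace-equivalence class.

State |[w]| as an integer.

14

#0=b has no predecessor
#1=b depends on [0:b]
#2=e has no predecessor
#3=a depends on [1:b, 2:e]
#4=d depends on [1:b]
#5=b depends on [3:a, 4:d]
#6=a depends on [5:b]
#7=d depends on [5:b]
sources: [0:b, 2:e]
N(rest) = Σ N(rest − s) over sources s of rest; N(one piece) = 1:
  size 1 → [6]=1  [7]=1
  size 2 → [6,7]=2
  size 3 → [5,6,7]=2
  size 4 → [3,5,6,7]=2  [4,5,6,7]=2
  size 5 → [2,3,5,6,7]=2  [3,4,5,6,7]=4
  size 6 → [1,3,4,5,6,7]=4  [2,3,4,5,6,7]=6
  first=0(b) contributes 10
  first=2(e) contributes 4
|[w]| = 14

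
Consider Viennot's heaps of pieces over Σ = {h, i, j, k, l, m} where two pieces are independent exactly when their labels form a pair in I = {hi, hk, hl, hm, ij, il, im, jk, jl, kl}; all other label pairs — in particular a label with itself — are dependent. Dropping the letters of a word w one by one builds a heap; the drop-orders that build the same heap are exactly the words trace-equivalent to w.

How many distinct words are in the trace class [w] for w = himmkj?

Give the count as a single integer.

30

0(h) covers ∅
1(i) covers ∅
2(m) covers ∅
3(m) covers 2:m
4(k) covers 1:i, 3:m
5(j) covers 0:h, 3:m
floor of heap: 0:h, 1:i, 2:m
completions by unplaced set U, small U first (add the entries for U minus each lowest piece of U):
  |U|=1: {4}:1  {5}:1
  |U|=2: {0,5}:1  {1,4}:1  {4,5}:2
  |U|=3: {0,4,5}:3  {1,4,5}:3  {3,4,5}:2
  |U|=4: {0,1,4,5}:6  {0,3,4,5}:5  {1,3,4,5}:5  {2,3,4,5}:2
  start at 0(h): 7
  start at 1(i): 7
  start at 2(m): 16
sum over floor = 30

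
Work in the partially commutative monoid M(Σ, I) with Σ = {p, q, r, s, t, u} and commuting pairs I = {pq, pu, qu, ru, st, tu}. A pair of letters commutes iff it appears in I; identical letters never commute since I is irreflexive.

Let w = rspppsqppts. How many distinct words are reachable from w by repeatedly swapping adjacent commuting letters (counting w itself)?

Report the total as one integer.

6

drop 0:r onto floor
drop 1:s onto {0:r}
drop 2:p onto {1:s}
drop 3:p onto {2:p}
drop 4:p onto {3:p}
drop 5:s onto {4:p}
drop 6:q onto {5:s}
drop 7:p onto {5:s}
drop 8:p onto {7:p}
drop 9:t onto {6:q, 8:p}
drop 10:s onto {6:q, 8:p}
ground layer = {0:r}
drop-orders for the pieces not yet dropped (sum over which currently-grounded one goes next):
  1 to go: {9} 1  {10} 1
  2 to go: {9,10} 2
  3 to go: {6,9,10} 2  {8,9,10} 2
  4 to go: {6,8,9,10} 4  {7,8,9,10} 2
  5 to go: {6,7,8,9,10} 6
  6 to go: {5,6,7,8,9,10} 6
  7 to go: {4,5,6,7,8,9,10} 6
  8 to go: {3,4,5,6,7,8,9,10} 6
  9 to go: {2,3,4,5,6,7,8,9,10} 6
  if 0:r drops first: 6 orders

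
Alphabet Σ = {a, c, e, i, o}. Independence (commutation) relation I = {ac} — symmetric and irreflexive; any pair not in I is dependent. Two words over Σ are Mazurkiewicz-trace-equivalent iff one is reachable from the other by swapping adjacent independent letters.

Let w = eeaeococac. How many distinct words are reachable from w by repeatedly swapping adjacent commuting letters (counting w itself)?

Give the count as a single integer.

3

piece 0:e — minimal
piece 1:e rests on {0:e}
piece 2:a rests on {1:e}
piece 3:e rests on {2:a}
piece 4:o rests on {3:e}
piece 5:c rests on {4:o}
piece 6:o rests on {5:c}
piece 7:c rests on {6:o}
piece 8:a rests on {6:o}
piece 9:c rests on {7:c}
minimal pieces: {0:e}
ways to finish when only these pieces remain (= sum over removing one remaining piece with nothing left below it):
  1 left: {8}→1  {9}→1
  2 left: {7,9}→1  {8,9}→2
  3 left: {7,8,9}→3
  4 left: {6,7,8,9}→3
  5 left: {5,6,7,8,9}→3
  6 left: {4,5,6,7,8,9}→3
  7 left: {3,4,5,6,7,8,9}→3
  8 left: {2,3,4,5,6,7,8,9}→3
  placing 0:e first → 3 extensions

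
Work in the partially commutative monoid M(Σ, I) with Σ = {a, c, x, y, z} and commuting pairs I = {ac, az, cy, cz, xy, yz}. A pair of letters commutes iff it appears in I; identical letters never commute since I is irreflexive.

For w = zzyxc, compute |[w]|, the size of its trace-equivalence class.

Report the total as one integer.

#0=z has no predecessor
#1=z depends on [0:z]
#2=y has no predecessor
#3=x depends on [1:z]
#4=c depends on [3:x]
sources: [0:z, 2:y]
N(rest) = Σ N(rest − s) over sources s of rest; N(one piece) = 1:
  size 1 → [2]=1  [4]=1
  size 2 → [2,4]=2  [3,4]=1
  size 3 → [1,3,4]=1  [2,3,4]=3
  first=0(z) contributes 4
  first=2(y) contributes 1
|[w]| = 5

5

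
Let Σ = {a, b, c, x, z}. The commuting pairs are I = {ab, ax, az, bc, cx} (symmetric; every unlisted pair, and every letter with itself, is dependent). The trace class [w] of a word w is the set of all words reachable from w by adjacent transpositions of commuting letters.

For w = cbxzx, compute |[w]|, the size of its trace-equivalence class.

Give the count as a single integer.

#0=c has no predecessor
#1=b has no predecessor
#2=x depends on [1:b]
#3=z depends on [0:c, 2:x]
#4=x depends on [3:z]
sources: [0:c, 1:b]
N(rest) = Σ N(rest − s) over sources s of rest; N(one piece) = 1:
  size 1 → [4]=1
  size 2 → [3,4]=1
  size 3 → [0,3,4]=1  [2,3,4]=1
  first=0(c) contributes 1
  first=1(b) contributes 2
|[w]| = 3

3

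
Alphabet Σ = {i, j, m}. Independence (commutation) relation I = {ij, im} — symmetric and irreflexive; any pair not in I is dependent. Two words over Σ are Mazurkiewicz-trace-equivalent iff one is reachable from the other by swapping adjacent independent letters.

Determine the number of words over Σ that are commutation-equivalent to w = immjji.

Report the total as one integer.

15

drop 0:i onto floor
drop 1:m onto floor
drop 2:m onto {1:m}
drop 3:j onto {2:m}
drop 4:j onto {3:j}
drop 5:i onto {0:i}
ground layer = {0:i, 1:m}
drop-orders for the pieces not yet dropped (sum over which currently-grounded one goes next):
  1 to go: {4} 1  {5} 1
  2 to go: {0,5} 1  {3,4} 1  {4,5} 2
  3 to go: {0,4,5} 3  {2,3,4} 1  {3,4,5} 3
  4 to go: {0,3,4,5} 6  {1,2,3,4} 1  {2,3,4,5} 4
  if 0:i drops first: 5 orders
  if 1:m drops first: 10 orders
heap linearizations: 15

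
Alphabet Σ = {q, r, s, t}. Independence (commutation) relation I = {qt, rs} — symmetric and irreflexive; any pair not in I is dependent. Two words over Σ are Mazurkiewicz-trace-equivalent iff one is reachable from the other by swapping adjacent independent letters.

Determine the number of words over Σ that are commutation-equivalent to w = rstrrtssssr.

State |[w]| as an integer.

drop 0:r onto floor
drop 1:s onto floor
drop 2:t onto {0:r, 1:s}
drop 3:r onto {2:t}
drop 4:r onto {3:r}
drop 5:t onto {4:r}
drop 6:s onto {5:t}
drop 7:s onto {6:s}
drop 8:s onto {7:s}
drop 9:s onto {8:s}
drop 10:r onto {5:t}
ground layer = {0:r, 1:s}
drop-orders for the pieces not yet dropped (sum over which currently-grounded one goes next):
  1 to go: {9} 1  {10} 1
  2 to go: {8,9} 1  {9,10} 2
  3 to go: {7,8,9} 1  {8,9,10} 3
  4 to go: {6,7,8,9} 1  {7,8,9,10} 4
  5 to go: {6,7,8,9,10} 5
  6 to go: {5,6,7,8,9,10} 5
  7 to go: {4,5,6,7,8,9,10} 5
  8 to go: {3,4,5,6,7,8,9,10} 5
  9 to go: {2,3,4,5,6,7,8,9,10} 5
  if 0:r drops first: 5 orders
  if 1:s drops first: 5 orders
heap linearizations: 10

10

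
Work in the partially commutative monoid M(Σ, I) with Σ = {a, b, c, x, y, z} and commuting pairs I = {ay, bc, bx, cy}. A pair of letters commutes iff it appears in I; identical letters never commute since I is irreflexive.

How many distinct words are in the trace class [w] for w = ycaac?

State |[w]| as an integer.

5

0(y) covers ∅
1(c) covers ∅
2(a) covers 1:c
3(a) covers 2:a
4(c) covers 3:a
floor of heap: 0:y, 1:c
completions by unplaced set U, small U first (add the entries for U minus each lowest piece of U):
  |U|=1: {0}:1  {4}:1
  |U|=2: {0,4}:2  {3,4}:1
  |U|=3: {0,3,4}:3  {2,3,4}:1
  start at 0(y): 1
  start at 1(c): 4
sum over floor = 5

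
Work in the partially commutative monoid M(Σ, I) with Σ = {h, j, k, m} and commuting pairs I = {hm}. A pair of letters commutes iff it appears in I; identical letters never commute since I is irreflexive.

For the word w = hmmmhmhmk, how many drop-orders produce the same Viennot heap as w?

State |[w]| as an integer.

piece 0:h — minimal
piece 1:m — minimal
piece 2:m rests on {1:m}
piece 3:m rests on {2:m}
piece 4:h rests on {0:h}
piece 5:m rests on {3:m}
piece 6:h rests on {4:h}
piece 7:m rests on {5:m}
piece 8:k rests on {6:h, 7:m}
minimal pieces: {0:h, 1:m}
ways to finish when only these pieces remain (= sum over removing one remaining piece with nothing left below it):
  1 left: {8}→1
  2 left: {6,8}→1  {7,8}→1
  3 left: {4,6,8}→1  {5,7,8}→1  {6,7,8}→2
  4 left: {0,4,6,8}→1  {3,5,7,8}→1  {4,6,7,8}→3  {5,6,7,8}→3
  5 left: {0,4,6,7,8}→4  {2,3,5,7,8}→1  {3,5,6,7,8}→4  {4,5,6,7,8}→6
  6 left: {0,4,5,6,7,8}→10  {1,2,3,5,7,8}→1  {2,3,5,6,7,8}→5  {3,4,5,6,7,8}→10
  7 left: {0,3,4,5,6,7,8}→20  {1,2,3,5,6,7,8}→6  {2,3,4,5,6,7,8}→15
  placing 0:h first → 21 extensions
  placing 1:m first → 35 extensions
total linear extensions = 56

56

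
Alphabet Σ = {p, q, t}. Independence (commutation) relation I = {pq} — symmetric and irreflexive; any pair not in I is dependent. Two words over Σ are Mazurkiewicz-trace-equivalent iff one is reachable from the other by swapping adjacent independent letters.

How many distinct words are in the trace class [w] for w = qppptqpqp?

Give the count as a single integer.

24

drop 0:q onto floor
drop 1:p onto floor
drop 2:p onto {1:p}
drop 3:p onto {2:p}
drop 4:t onto {0:q, 3:p}
drop 5:q onto {4:t}
drop 6:p onto {4:t}
drop 7:q onto {5:q}
drop 8:p onto {6:p}
ground layer = {0:q, 1:p}
drop-orders for the pieces not yet dropped (sum over which currently-grounded one goes next):
  1 to go: {7} 1  {8} 1
  2 to go: {5,7} 1  {6,8} 1  {7,8} 2
  3 to go: {5,7,8} 3  {6,7,8} 3
  4 to go: {5,6,7,8} 6
  5 to go: {4,5,6,7,8} 6
  6 to go: {0,4,5,6,7,8} 6  {3,4,5,6,7,8} 6
  7 to go: {0,3,4,5,6,7,8} 12  {2,3,4,5,6,7,8} 6
  if 0:q drops first: 6 orders
  if 1:p drops first: 18 orders
heap linearizations: 24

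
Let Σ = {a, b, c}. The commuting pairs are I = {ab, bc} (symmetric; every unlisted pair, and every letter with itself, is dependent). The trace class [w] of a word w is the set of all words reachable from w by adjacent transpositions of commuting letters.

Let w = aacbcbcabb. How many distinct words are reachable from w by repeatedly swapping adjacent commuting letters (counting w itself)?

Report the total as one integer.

piece 0:a — minimal
piece 1:a rests on {0:a}
piece 2:c rests on {1:a}
piece 3:b — minimal
piece 4:c rests on {2:c}
piece 5:b rests on {3:b}
piece 6:c rests on {4:c}
piece 7:a rests on {6:c}
piece 8:b rests on {5:b}
piece 9:b rests on {8:b}
minimal pieces: {0:a, 3:b}
ways to finish when only these pieces remain (= sum over removing one remaining piece with nothing left below it):
  1 left: {7}→1  {9}→1
  2 left: {6,7}→1  {7,9}→2  {8,9}→1
  3 left: {4,6,7}→1  {5,8,9}→1  {6,7,9}→3  {7,8,9}→3
  4 left: {2,4,6,7}→1  {3,5,8,9}→1  {4,6,7,9}→4  {5,7,8,9}→4  {6,7,8,9}→6
  5 left: {1,2,4,6,7}→1  {2,4,6,7,9}→5  {3,5,7,8,9}→5  {4,6,7,8,9}→10  {5,6,7,8,9}→10
  6 left: {0,1,2,4,6,7}→1  {1,2,4,6,7,9}→6  {2,4,6,7,8,9}→15  {3,5,6,7,8,9}→15  {4,5,6,7,8,9}→20
  7 left: {0,1,2,4,6,7,9}→7  {1,2,4,6,7,8,9}→21  {2,4,5,6,7,8,9}→35  {3,4,5,6,7,8,9}→35
  8 left: {0,1,2,4,6,7,8,9}→28  {1,2,4,5,6,7,8,9}→56  {2,3,4,5,6,7,8,9}→70
  placing 0:a first → 126 extensions
  placing 3:b first → 84 extensions
total linear extensions = 210

210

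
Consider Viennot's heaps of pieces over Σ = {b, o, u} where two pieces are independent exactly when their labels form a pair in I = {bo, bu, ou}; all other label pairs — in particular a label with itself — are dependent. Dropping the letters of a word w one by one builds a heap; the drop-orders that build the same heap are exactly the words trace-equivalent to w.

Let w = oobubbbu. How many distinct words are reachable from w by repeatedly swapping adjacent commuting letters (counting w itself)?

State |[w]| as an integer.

420

drop 0:o onto floor
drop 1:o onto {0:o}
drop 2:b onto floor
drop 3:u onto floor
drop 4:b onto {2:b}
drop 5:b onto {4:b}
drop 6:b onto {5:b}
drop 7:u onto {3:u}
ground layer = {0:o, 2:b, 3:u}
drop-orders for the pieces not yet dropped (sum over which currently-grounded one goes next):
  1 to go: {1} 1  {6} 1  {7} 1
  2 to go: {0,1} 1  {1,6} 2  {1,7} 2  {3,7} 1  {5,6} 1  {6,7} 2
  3 to go: {0,1,6} 3  {0,1,7} 3  {1,3,7} 3  {1,5,6} 3  {1,6,7} 6  {3,6,7} 3  {4,5,6} 1  {5,6,7} 3
  4 to go: {0,1,3,7} 6  {0,1,5,6} 6  {0,1,6,7} 12  {1,3,6,7} 12  {1,4,5,6} 4  {1,5,6,7} 12  {2,4,5,6} 1  {3,5,6,7} 6  {4,5,6,7} 4
  5 to go: {0,1,3,6,7} 30  {0,1,4,5,6} 10  {0,1,5,6,7} 30  {1,2,4,5,6} 5  {1,3,5,6,7} 30  {1,4,5,6,7} 20  {2,4,5,6,7} 5  {3,4,5,6,7} 10
  6 to go: {0,1,2,4,5,6} 15  {0,1,3,5,6,7} 90  {0,1,4,5,6,7} 60  {1,2,4,5,6,7} 30  {1,3,4,5,6,7} 60  {2,3,4,5,6,7} 15
  if 0:o drops first: 105 orders
  if 2:b drops first: 210 orders
  if 3:u drops first: 105 orders
heap linearizations: 420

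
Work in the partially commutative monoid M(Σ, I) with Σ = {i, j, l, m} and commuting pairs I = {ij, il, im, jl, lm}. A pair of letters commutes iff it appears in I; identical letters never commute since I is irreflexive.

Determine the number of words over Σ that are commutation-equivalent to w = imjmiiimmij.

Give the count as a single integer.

#0=i has no predecessor
#1=m has no predecessor
#2=j depends on [1:m]
#3=m depends on [2:j]
#4=i depends on [0:i]
#5=i depends on [4:i]
#6=i depends on [5:i]
#7=m depends on [3:m]
#8=m depends on [7:m]
#9=i depends on [6:i]
#10=j depends on [8:m]
sources: [0:i, 1:m]
N(rest) = Σ N(rest − s) over sources s of rest; N(one piece) = 1:
  size 1 → [9]=1  [10]=1
  size 2 → [6,9]=1  [8,10]=1  [9,10]=2
  size 3 → [5,6,9]=1  [6,9,10]=3  [7,8,10]=1  [8,9,10]=3
  size 4 → [3,7,8,10]=1  [4,5,6,9]=1  [5,6,9,10]=4  [6,8,9,10]=6  [7,8,9,10]=4
  size 5 → [0,4,5,6,9]=1  [2,3,7,8,10]=1  [3,7,8,9,10]=5  [4,5,6,9,10]=5  [5,6,8,9,10]=10  [6,7,8,9,10]=10
  size 6 → [0,4,5,6,9,10]=6  [1,2,3,7,8,10]=1  [2,3,7,8,9,10]=6  [3,6,7,8,9,10]=15  [4,5,6,8,9,10]=15  [5,6,7,8,9,10]=20
  size 7 → [0,4,5,6,8,9,10]=21  [1,2,3,7,8,9,10]=7  [2,3,6,7,8,9,10]=21  [3,5,6,7,8,9,10]=35  [4,5,6,7,8,9,10]=35
  size 8 → [0,4,5,6,7,8,9,10]=56  [1,2,3,6,7,8,9,10]=28  [2,3,5,6,7,8,9,10]=56  [3,4,5,6,7,8,9,10]=70
  size 9 → [0,3,4,5,6,7,8,9,10]=126  [1,2,3,5,6,7,8,9,10]=84  [2,3,4,5,6,7,8,9,10]=126
  first=0(i) contributes 210
  first=1(m) contributes 252
|[w]| = 462

462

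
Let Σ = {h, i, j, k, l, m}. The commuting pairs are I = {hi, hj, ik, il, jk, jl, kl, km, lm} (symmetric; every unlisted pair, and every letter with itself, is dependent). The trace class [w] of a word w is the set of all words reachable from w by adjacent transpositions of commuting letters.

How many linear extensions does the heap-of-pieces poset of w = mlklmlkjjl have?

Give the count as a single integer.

piece 0:m — minimal
piece 1:l — minimal
piece 2:k — minimal
piece 3:l rests on {1:l}
piece 4:m rests on {0:m}
piece 5:l rests on {3:l}
piece 6:k rests on {2:k}
piece 7:j rests on {4:m}
piece 8:j rests on {7:j}
piece 9:l rests on {5:l}
minimal pieces: {0:m, 1:l, 2:k}
ways to finish when only these pieces remain (= sum over removing one remaining piece with nothing left below it):
  1 left: {6}→1  {8}→1  {9}→1
  2 left: {2,6}→1  {5,9}→1  {6,8}→2  {6,9}→2  {7,8}→1  {8,9}→2
  3 left: {2,6,8}→3  {2,6,9}→3  {3,5,9}→1  {4,7,8}→1  {5,6,9}→3  {5,8,9}→3  {6,7,8}→3  {6,8,9}→6  {7,8,9}→3
  4 left: {0,4,7,8}→1  {1,3,5,9}→1  {2,5,6,9}→6  {2,6,7,8}→6  {2,6,8,9}→12  {3,5,6,9}→4  {3,5,8,9}→4  {4,6,7,8}→4  {4,7,8,9}→4  {5,6,8,9}→12  {5,7,8,9}→6  {6,7,8,9}→12
  5 left: {0,4,6,7,8}→5  {0,4,7,8,9}→5  {1,3,5,6,9}→5  {1,3,5,8,9}→5  {2,3,5,6,9}→10  {2,4,6,7,8}→10  {2,5,6,8,9}→30  {2,6,7,8,9}→30  {3,5,6,8,9}→20  {3,5,7,8,9}→10  {4,5,7,8,9}→10  {4,6,7,8,9}→20  {5,6,7,8,9}→30
  6 left: {0,2,4,6,7,8}→15  {0,4,5,7,8,9}→15  {0,4,6,7,8,9}→30  {1,2,3,5,6,9}→15  {1,3,5,6,8,9}→30  {1,3,5,7,8,9}→15  {2,3,5,6,8,9}→60  {2,4,6,7,8,9}→60  {2,5,6,7,8,9}→90  {3,4,5,7,8,9}→20  {3,5,6,7,8,9}→60  {4,5,6,7,8,9}→60
  7 left: {0,2,4,6,7,8,9}→105  {0,3,4,5,7,8,9}→35  {0,4,5,6,7,8,9}→105  {1,2,3,5,6,8,9}→105  {1,3,4,5,7,8,9}→35  {1,3,5,6,7,8,9}→105  {2,3,5,6,7,8,9}→210  {2,4,5,6,7,8,9}→210  {3,4,5,6,7,8,9}→140
  8 left: {0,1,3,4,5,7,8,9}→70  {0,2,4,5,6,7,8,9}→420  {0,3,4,5,6,7,8,9}→280  {1,2,3,5,6,7,8,9}→420  {1,3,4,5,6,7,8,9}→280  {2,3,4,5,6,7,8,9}→560
  placing 0:m first → 1260 extensions
  placing 1:l first → 1260 extensions
  placing 2:k first → 630 extensions
total linear extensions = 3150

3150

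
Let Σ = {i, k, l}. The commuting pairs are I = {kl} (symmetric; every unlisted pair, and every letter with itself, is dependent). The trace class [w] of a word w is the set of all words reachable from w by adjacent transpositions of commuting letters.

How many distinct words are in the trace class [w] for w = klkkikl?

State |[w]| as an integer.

8

#0=k has no predecessor
#1=l has no predecessor
#2=k depends on [0:k]
#3=k depends on [2:k]
#4=i depends on [1:l, 3:k]
#5=k depends on [4:i]
#6=l depends on [4:i]
sources: [0:k, 1:l]
N(rest) = Σ N(rest − s) over sources s of rest; N(one piece) = 1:
  size 1 → [5]=1  [6]=1
  size 2 → [5,6]=2
  size 3 → [4,5,6]=2
  size 4 → [1,4,5,6]=2  [3,4,5,6]=2
  size 5 → [1,3,4,5,6]=4  [2,3,4,5,6]=2
  first=0(k) contributes 6
  first=1(l) contributes 2
|[w]| = 8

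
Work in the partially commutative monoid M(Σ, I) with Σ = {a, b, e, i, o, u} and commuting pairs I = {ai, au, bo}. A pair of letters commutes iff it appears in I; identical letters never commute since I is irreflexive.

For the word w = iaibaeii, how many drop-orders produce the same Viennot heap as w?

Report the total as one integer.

3

piece 0:i — minimal
piece 1:a — minimal
piece 2:i rests on {0:i}
piece 3:b rests on {1:a, 2:i}
piece 4:a rests on {3:b}
piece 5:e rests on {4:a}
piece 6:i rests on {5:e}
piece 7:i rests on {6:i}
minimal pieces: {0:i, 1:a}
ways to finish when only these pieces remain (= sum over removing one remaining piece with nothing left below it):
  1 left: {7}→1
  2 left: {6,7}→1
  3 left: {5,6,7}→1
  4 left: {4,5,6,7}→1
  5 left: {3,4,5,6,7}→1
  6 left: {1,3,4,5,6,7}→1  {2,3,4,5,6,7}→1
  placing 0:i first → 2 extensions
  placing 1:a first → 1 extensions
total linear extensions = 3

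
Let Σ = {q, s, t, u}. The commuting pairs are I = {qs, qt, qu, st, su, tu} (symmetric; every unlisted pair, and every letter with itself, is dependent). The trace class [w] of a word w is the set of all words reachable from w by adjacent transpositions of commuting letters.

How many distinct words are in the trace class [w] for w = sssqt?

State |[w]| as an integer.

20

0(s) covers ∅
1(s) covers 0:s
2(s) covers 1:s
3(q) covers ∅
4(t) covers ∅
floor of heap: 0:s, 3:q, 4:t
completions by unplaced set U, small U first (add the entries for U minus each lowest piece of U):
  |U|=1: {2}:1  {3}:1  {4}:1
  |U|=2: {1,2}:1  {2,3}:2  {2,4}:2  {3,4}:2
  |U|=3: {0,1,2}:1  {1,2,3}:3  {1,2,4}:3  {2,3,4}:6
  start at 0(s): 12
  start at 3(q): 4
  start at 4(t): 4
sum over floor = 20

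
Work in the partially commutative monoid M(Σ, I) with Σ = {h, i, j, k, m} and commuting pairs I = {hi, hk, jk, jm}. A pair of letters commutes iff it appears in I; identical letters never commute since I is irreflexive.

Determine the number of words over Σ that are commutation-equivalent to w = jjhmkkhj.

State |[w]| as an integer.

drop 0:j onto floor
drop 1:j onto {0:j}
drop 2:h onto {1:j}
drop 3:m onto {2:h}
drop 4:k onto {3:m}
drop 5:k onto {4:k}
drop 6:h onto {3:m}
drop 7:j onto {6:h}
ground layer = {0:j}
drop-orders for the pieces not yet dropped (sum over which currently-grounded one goes next):
  1 to go: {5} 1  {7} 1
  2 to go: {4,5} 1  {5,7} 2  {6,7} 1
  3 to go: {4,5,7} 3  {5,6,7} 3
  4 to go: {4,5,6,7} 6
  5 to go: {3,4,5,6,7} 6
  6 to go: {2,3,4,5,6,7} 6
  if 0:j drops first: 6 orders

6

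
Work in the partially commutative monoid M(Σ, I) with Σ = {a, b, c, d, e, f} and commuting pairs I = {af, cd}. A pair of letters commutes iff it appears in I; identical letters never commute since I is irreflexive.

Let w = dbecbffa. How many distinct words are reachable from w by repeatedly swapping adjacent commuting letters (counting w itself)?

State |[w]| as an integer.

0(d) covers ∅
1(b) covers 0:d
2(e) covers 1:b
3(c) covers 2:e
4(b) covers 3:c
5(f) covers 4:b
6(f) covers 5:f
7(a) covers 4:b
floor of heap: 0:d
completions by unplaced set U, small U first (add the entries for U minus each lowest piece of U):
  |U|=1: {6}:1  {7}:1
  |U|=2: {5,6}:1  {6,7}:2
  |U|=3: {5,6,7}:3
  |U|=4: {4,5,6,7}:3
  |U|=5: {3,4,5,6,7}:3
  |U|=6: {2,3,4,5,6,7}:3
  start at 0(d): 3

3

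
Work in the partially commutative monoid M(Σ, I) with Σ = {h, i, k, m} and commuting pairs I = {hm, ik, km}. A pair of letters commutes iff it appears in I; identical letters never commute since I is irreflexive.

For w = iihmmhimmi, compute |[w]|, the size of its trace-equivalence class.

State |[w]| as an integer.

6

#0=i has no predecessor
#1=i depends on [0:i]
#2=h depends on [1:i]
#3=m depends on [1:i]
#4=m depends on [3:m]
#5=h depends on [2:h]
#6=i depends on [4:m, 5:h]
#7=m depends on [6:i]
#8=m depends on [7:m]
#9=i depends on [8:m]
sources: [0:i]
N(rest) = Σ N(rest − s) over sources s of rest; N(one piece) = 1:
  size 1 → [9]=1
  size 2 → [8,9]=1
  size 3 → [7,8,9]=1
  size 4 → [6,7,8,9]=1
  size 5 → [4,6,7,8,9]=1  [5,6,7,8,9]=1
  size 6 → [2,5,6,7,8,9]=1  [3,4,6,7,8,9]=1  [4,5,6,7,8,9]=2
  size 7 → [2,4,5,6,7,8,9]=3  [3,4,5,6,7,8,9]=3
  size 8 → [2,3,4,5,6,7,8,9]=6
  first=0(i) contributes 6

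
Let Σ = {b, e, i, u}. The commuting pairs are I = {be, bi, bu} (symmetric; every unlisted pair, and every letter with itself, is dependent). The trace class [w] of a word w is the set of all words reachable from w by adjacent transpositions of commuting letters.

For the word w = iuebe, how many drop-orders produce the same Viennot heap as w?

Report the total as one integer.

#0=i has no predecessor
#1=u depends on [0:i]
#2=e depends on [1:u]
#3=b has no predecessor
#4=e depends on [2:e]
sources: [0:i, 3:b]
N(rest) = Σ N(rest − s) over sources s of rest; N(one piece) = 1:
  size 1 → [3]=1  [4]=1
  size 2 → [2,4]=1  [3,4]=2
  size 3 → [1,2,4]=1  [2,3,4]=3
  first=0(i) contributes 4
  first=3(b) contributes 1
|[w]| = 5

5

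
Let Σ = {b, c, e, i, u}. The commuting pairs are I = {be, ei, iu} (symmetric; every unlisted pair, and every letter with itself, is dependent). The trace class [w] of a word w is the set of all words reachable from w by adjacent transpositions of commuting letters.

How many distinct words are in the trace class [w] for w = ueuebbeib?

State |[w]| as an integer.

15

0(u) covers ∅
1(e) covers 0:u
2(u) covers 1:e
3(e) covers 2:u
4(b) covers 2:u
5(b) covers 4:b
6(e) covers 3:e
7(i) covers 5:b
8(b) covers 7:i
floor of heap: 0:u
completions by unplaced set U, small U first (add the entries for U minus each lowest piece of U):
  |U|=1: {6}:1  {8}:1
  |U|=2: {3,6}:1  {6,8}:2  {7,8}:1
  |U|=3: {3,6,8}:3  {5,7,8}:1  {6,7,8}:3
  |U|=4: {3,6,7,8}:6  {4,5,7,8}:1  {5,6,7,8}:4
  |U|=5: {3,5,6,7,8}:10  {4,5,6,7,8}:5
  |U|=6: {3,4,5,6,7,8}:15
  |U|=7: {2,3,4,5,6,7,8}:15
  start at 0(u): 15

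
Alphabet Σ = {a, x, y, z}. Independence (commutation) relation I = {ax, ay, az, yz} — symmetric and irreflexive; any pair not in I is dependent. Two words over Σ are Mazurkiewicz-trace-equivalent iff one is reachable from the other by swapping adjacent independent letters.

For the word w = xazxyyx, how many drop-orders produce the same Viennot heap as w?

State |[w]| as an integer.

#0=x has no predecessor
#1=a has no predecessor
#2=z depends on [0:x]
#3=x depends on [2:z]
#4=y depends on [3:x]
#5=y depends on [4:y]
#6=x depends on [5:y]
sources: [0:x, 1:a]
N(rest) = Σ N(rest − s) over sources s of rest; N(one piece) = 1:
  size 1 → [1]=1  [6]=1
  size 2 → [1,6]=2  [5,6]=1
  size 3 → [1,5,6]=3  [4,5,6]=1
  size 4 → [1,4,5,6]=4  [3,4,5,6]=1
  size 5 → [1,3,4,5,6]=5  [2,3,4,5,6]=1
  first=0(x) contributes 6
  first=1(a) contributes 1
|[w]| = 7

7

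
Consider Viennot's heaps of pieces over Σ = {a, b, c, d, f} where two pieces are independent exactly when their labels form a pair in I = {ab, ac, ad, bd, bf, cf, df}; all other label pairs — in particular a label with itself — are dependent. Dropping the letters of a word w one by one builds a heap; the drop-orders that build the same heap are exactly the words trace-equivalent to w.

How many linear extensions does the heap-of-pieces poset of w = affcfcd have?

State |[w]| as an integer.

0(a) covers ∅
1(f) covers 0:a
2(f) covers 1:f
3(c) covers ∅
4(f) covers 2:f
5(c) covers 3:c
6(d) covers 5:c
floor of heap: 0:a, 3:c
completions by unplaced set U, small U first (add the entries for U minus each lowest piece of U):
  |U|=1: {4}:1  {6}:1
  |U|=2: {2,4}:1  {4,6}:2  {5,6}:1
  |U|=3: {1,2,4}:1  {2,4,6}:3  {3,5,6}:1  {4,5,6}:3
  |U|=4: {0,1,2,4}:1  {1,2,4,6}:4  {2,4,5,6}:6  {3,4,5,6}:4
  |U|=5: {0,1,2,4,6}:5  {1,2,4,5,6}:10  {2,3,4,5,6}:10
  start at 0(a): 20
  start at 3(c): 15
sum over floor = 35

35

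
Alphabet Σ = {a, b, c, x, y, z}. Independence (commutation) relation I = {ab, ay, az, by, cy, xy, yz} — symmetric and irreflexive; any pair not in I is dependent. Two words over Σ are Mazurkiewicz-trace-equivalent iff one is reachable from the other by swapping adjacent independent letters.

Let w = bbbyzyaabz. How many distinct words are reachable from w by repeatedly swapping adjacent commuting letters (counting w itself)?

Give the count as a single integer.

1260

#0=b has no predecessor
#1=b depends on [0:b]
#2=b depends on [1:b]
#3=y has no predecessor
#4=z depends on [2:b]
#5=y depends on [3:y]
#6=a has no predecessor
#7=a depends on [6:a]
#8=b depends on [4:z]
#9=z depends on [8:b]
sources: [0:b, 3:y, 6:a]
N(rest) = Σ N(rest − s) over sources s of rest; N(one piece) = 1:
  size 1 → [5]=1  [7]=1  [9]=1
  size 2 → [3,5]=1  [5,7]=2  [5,9]=2  [6,7]=1  [7,9]=2  [8,9]=1
  size 3 → [3,5,7]=3  [3,5,9]=3  [4,8,9]=1  [5,6,7]=3  [5,7,9]=6  [5,8,9]=3  [6,7,9]=3  [7,8,9]=3
  size 4 → [2,4,8,9]=1  [3,5,6,7]=6  [3,5,7,9]=12  [3,5,8,9]=6  [4,5,8,9]=4  [4,7,8,9]=4  [5,6,7,9]=12  [5,7,8,9]=12  [6,7,8,9]=6
  size 5 → [1,2,4,8,9]=1  [2,4,5,8,9]=5  [2,4,7,8,9]=5  [3,4,5,8,9]=10  [3,5,6,7,9]=30  [3,5,7,8,9]=30  [4,5,7,8,9]=20  [4,6,7,8,9]=10  [5,6,7,8,9]=30
  size 6 → [0,1,2,4,8,9]=1  [1,2,4,5,8,9]=6  [1,2,4,7,8,9]=6  [2,3,4,5,8,9]=15  [2,4,5,7,8,9]=30  [2,4,6,7,8,9]=15  [3,4,5,7,8,9]=60  [3,5,6,7,8,9]=90  [4,5,6,7,8,9]=60
  size 7 → [0,1,2,4,5,8,9]=7  [0,1,2,4,7,8,9]=7  [1,2,3,4,5,8,9]=21  [1,2,4,5,7,8,9]=42  [1,2,4,6,7,8,9]=21  [2,3,4,5,7,8,9]=105  [2,4,5,6,7,8,9]=105  [3,4,5,6,7,8,9]=210
  size 8 → [0,1,2,3,4,5,8,9]=28  [0,1,2,4,5,7,8,9]=56  [0,1,2,4,6,7,8,9]=28  [1,2,3,4,5,7,8,9]=168  [1,2,4,5,6,7,8,9]=168  [2,3,4,5,6,7,8,9]=420
  first=0(b) contributes 756
  first=3(y) contributes 252
  first=6(a) contributes 252
|[w]| = 1260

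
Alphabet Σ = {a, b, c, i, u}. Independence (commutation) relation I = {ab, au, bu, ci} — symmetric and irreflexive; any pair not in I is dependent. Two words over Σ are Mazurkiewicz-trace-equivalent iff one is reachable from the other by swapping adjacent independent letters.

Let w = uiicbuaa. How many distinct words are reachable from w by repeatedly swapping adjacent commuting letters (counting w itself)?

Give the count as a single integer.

36

#0=u has no predecessor
#1=i depends on [0:u]
#2=i depends on [1:i]
#3=c depends on [0:u]
#4=b depends on [2:i, 3:c]
#5=u depends on [2:i, 3:c]
#6=a depends on [2:i, 3:c]
#7=a depends on [6:a]
sources: [0:u]
N(rest) = Σ N(rest − s) over sources s of rest; N(one piece) = 1:
  size 1 → [4]=1  [5]=1  [7]=1
  size 2 → [4,5]=2  [4,7]=2  [5,7]=2  [6,7]=1
  size 3 → [4,5,7]=6  [4,6,7]=3  [5,6,7]=3
  size 4 → [4,5,6,7]=12
  size 5 → [2,4,5,6,7]=12  [3,4,5,6,7]=12
  size 6 → [1,2,4,5,6,7]=12  [2,3,4,5,6,7]=24
  first=0(u) contributes 36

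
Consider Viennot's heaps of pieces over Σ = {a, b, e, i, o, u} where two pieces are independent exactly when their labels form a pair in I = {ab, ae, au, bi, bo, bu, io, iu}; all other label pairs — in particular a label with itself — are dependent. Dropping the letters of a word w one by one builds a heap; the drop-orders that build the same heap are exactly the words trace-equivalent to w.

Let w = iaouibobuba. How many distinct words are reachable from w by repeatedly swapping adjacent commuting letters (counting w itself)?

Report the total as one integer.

1485

0(i) covers ∅
1(a) covers 0:i
2(o) covers 1:a
3(u) covers 2:o
4(i) covers 1:a
5(b) covers ∅
6(o) covers 3:u
7(b) covers 5:b
8(u) covers 6:o
9(b) covers 7:b
10(a) covers 4:i, 6:o
floor of heap: 0:i, 5:b
completions by unplaced set U, small U first (add the entries for U minus each lowest piece of U):
  |U|=1: {8}:1  {9}:1  {10}:1
  |U|=2: {4,10}:1  {7,9}:1  {8,9}:2  {8,10}:2  {9,10}:2
  |U|=3: {4,8,10}:3  {4,9,10}:3  {5,7,9}:1  {6,8,10}:2  {7,8,9}:3  {7,9,10}:3  {8,9,10}:6
  |U|=4: {3,6,8,10}:2  {4,6,8,10}:5  {4,7,9,10}:6  {4,8,9,10}:12  {5,7,8,9}:4  {5,7,9,10}:4  {6,8,9,10}:8  {7,8,9,10}:12
  |U|=5: {2,3,6,8,10}:2  {3,4,6,8,10}:7  {3,6,8,9,10}:10  {4,5,7,9,10}:10  {4,6,8,9,10}:25  {4,7,8,9,10}:30  {5,7,8,9,10}:20  {6,7,8,9,10}:20
  |U|=6: {2,3,4,6,8,10}:9  {2,3,6,8,9,10}:12  {3,4,6,8,9,10}:42  {3,6,7,8,9,10}:30  {4,5,7,8,9,10}:60  {4,6,7,8,9,10}:75  {5,6,7,8,9,10}:40
  |U|=7: {1,2,3,4,6,8,10}:9  {2,3,4,6,8,9,10}:63  {2,3,6,7,8,9,10}:42  {3,4,6,7,8,9,10}:147  {3,5,6,7,8,9,10}:70  {4,5,6,7,8,9,10}:175
  |U|=8: {0,1,2,3,4,6,8,10}:9  {1,2,3,4,6,8,9,10}:72  {2,3,4,6,7,8,9,10}:252  {2,3,5,6,7,8,9,10}:112  {3,4,5,6,7,8,9,10}:392
  |U|=9: {0,1,2,3,4,6,8,9,10}:81  {1,2,3,4,6,7,8,9,10}:324  {2,3,4,5,6,7,8,9,10}:756
  start at 0(i): 1080
  start at 5(b): 405
sum over floor = 1485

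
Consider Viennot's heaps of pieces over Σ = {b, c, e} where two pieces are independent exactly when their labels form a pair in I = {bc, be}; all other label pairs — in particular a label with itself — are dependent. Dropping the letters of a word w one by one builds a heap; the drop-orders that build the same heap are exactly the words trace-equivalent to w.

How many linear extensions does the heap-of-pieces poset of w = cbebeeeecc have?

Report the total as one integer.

45

#0=c has no predecessor
#1=b has no predecessor
#2=e depends on [0:c]
#3=b depends on [1:b]
#4=e depends on [2:e]
#5=e depends on [4:e]
#6=e depends on [5:e]
#7=e depends on [6:e]
#8=c depends on [7:e]
#9=c depends on [8:c]
sources: [0:c, 1:b]
N(rest) = Σ N(rest − s) over sources s of rest; N(one piece) = 1:
  size 1 → [3]=1  [9]=1
  size 2 → [1,3]=1  [3,9]=2  [8,9]=1
  size 3 → [1,3,9]=3  [3,8,9]=3  [7,8,9]=1
  size 4 → [1,3,8,9]=6  [3,7,8,9]=4  [6,7,8,9]=1
  size 5 → [1,3,7,8,9]=10  [3,6,7,8,9]=5  [5,6,7,8,9]=1
  size 6 → [1,3,6,7,8,9]=15  [3,5,6,7,8,9]=6  [4,5,6,7,8,9]=1
  size 7 → [1,3,5,6,7,8,9]=21  [2,4,5,6,7,8,9]=1  [3,4,5,6,7,8,9]=7
  size 8 → [0,2,4,5,6,7,8,9]=1  [1,3,4,5,6,7,8,9]=28  [2,3,4,5,6,7,8,9]=8
  first=0(c) contributes 36
  first=1(b) contributes 9
|[w]| = 45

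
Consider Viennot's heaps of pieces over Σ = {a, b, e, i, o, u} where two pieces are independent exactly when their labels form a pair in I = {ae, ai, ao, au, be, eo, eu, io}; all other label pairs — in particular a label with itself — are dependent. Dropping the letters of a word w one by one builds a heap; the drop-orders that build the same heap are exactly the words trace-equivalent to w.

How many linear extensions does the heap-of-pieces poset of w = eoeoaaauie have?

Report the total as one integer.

piece 0:e — minimal
piece 1:o — minimal
piece 2:e rests on {0:e}
piece 3:o rests on {1:o}
piece 4:a — minimal
piece 5:a rests on {4:a}
piece 6:a rests on {5:a}
piece 7:u rests on {3:o}
piece 8:i rests on {2:e, 7:u}
piece 9:e rests on {8:i}
minimal pieces: {0:e, 1:o, 4:a}
ways to finish when only these pieces remain (= sum over removing one remaining piece with nothing left below it):
  1 left: {6}→1  {9}→1
  2 left: {5,6}→1  {6,9}→2  {8,9}→1
  3 left: {2,8,9}→1  {4,5,6}→1  {5,6,9}→3  {6,8,9}→3  {7,8,9}→1
  4 left: {0,2,8,9}→1  {2,6,8,9}→4  {2,7,8,9}→2  {3,7,8,9}→1  {4,5,6,9}→4  {5,6,8,9}→6  {6,7,8,9}→4
  5 left: {0,2,6,8,9}→5  {0,2,7,8,9}→3  {1,3,7,8,9}→1  {2,3,7,8,9}→3  {2,5,6,8,9}→10  {2,6,7,8,9}→10  {3,6,7,8,9}→5  {4,5,6,8,9}→10  {5,6,7,8,9}→10
  6 left: {0,2,3,7,8,9}→6  {0,2,5,6,8,9}→15  {0,2,6,7,8,9}→18  {1,2,3,7,8,9}→4  {1,3,6,7,8,9}→6  {2,3,6,7,8,9}→18  {2,4,5,6,8,9}→20  {2,5,6,7,8,9}→30  {3,5,6,7,8,9}→15  {4,5,6,7,8,9}→20
  7 left: {0,1,2,3,7,8,9}→10  {0,2,3,6,7,8,9}→42  {0,2,4,5,6,8,9}→35  {0,2,5,6,7,8,9}→63  {1,2,3,6,7,8,9}→28  {1,3,5,6,7,8,9}→21  {2,3,5,6,7,8,9}→63  {2,4,5,6,7,8,9}→70  {3,4,5,6,7,8,9}→35
  8 left: {0,1,2,3,6,7,8,9}→80  {0,2,3,5,6,7,8,9}→168  {0,2,4,5,6,7,8,9}→168  {1,2,3,5,6,7,8,9}→112  {1,3,4,5,6,7,8,9}→56  {2,3,4,5,6,7,8,9}→168
  placing 0:e first → 336 extensions
  placing 1:o first → 504 extensions
  placing 4:a first → 360 extensions
total linear extensions = 1200

1200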